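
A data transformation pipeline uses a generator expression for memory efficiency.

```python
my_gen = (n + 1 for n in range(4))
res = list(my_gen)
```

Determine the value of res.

Step 1: For each n in range(4), compute n+1:
  n=0: 0+1 = 1
  n=1: 1+1 = 2
  n=2: 2+1 = 3
  n=3: 3+1 = 4
Therefore res = [1, 2, 3, 4].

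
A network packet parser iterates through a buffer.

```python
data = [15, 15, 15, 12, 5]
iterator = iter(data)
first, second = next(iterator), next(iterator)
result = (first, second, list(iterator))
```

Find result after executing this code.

Step 1: Create iterator over [15, 15, 15, 12, 5].
Step 2: first = 15, second = 15.
Step 3: Remaining elements: [15, 12, 5].
Therefore result = (15, 15, [15, 12, 5]).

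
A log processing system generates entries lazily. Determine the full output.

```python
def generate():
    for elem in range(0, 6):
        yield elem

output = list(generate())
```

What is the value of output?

Step 1: The generator yields each value from range(0, 6).
Step 2: list() consumes all yields: [0, 1, 2, 3, 4, 5].
Therefore output = [0, 1, 2, 3, 4, 5].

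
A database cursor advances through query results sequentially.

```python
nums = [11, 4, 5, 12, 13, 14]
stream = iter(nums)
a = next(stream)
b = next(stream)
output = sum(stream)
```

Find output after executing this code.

Step 1: Create iterator over [11, 4, 5, 12, 13, 14].
Step 2: a = next() = 11, b = next() = 4.
Step 3: sum() of remaining [5, 12, 13, 14] = 44.
Therefore output = 44.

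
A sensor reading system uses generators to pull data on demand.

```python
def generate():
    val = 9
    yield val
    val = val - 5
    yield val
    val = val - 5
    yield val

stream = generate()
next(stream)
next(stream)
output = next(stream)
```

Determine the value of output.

Step 1: Trace through generator execution:
  Yield 1: val starts at 9, yield 9
  Yield 2: val = 9 - 5 = 4, yield 4
  Yield 3: val = 4 - 5 = -1, yield -1
Step 2: First next() gets 9, second next() gets the second value, third next() yields -1.
Therefore output = -1.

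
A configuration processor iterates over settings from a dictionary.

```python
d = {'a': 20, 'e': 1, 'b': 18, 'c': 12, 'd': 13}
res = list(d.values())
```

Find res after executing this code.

Step 1: d.values() returns the dictionary values in insertion order.
Therefore res = [20, 1, 18, 12, 13].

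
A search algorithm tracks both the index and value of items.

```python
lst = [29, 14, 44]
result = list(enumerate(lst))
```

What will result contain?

Step 1: enumerate pairs each element with its index:
  (0, 29)
  (1, 14)
  (2, 44)
Therefore result = [(0, 29), (1, 14), (2, 44)].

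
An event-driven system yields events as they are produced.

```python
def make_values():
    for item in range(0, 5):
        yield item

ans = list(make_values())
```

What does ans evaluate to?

Step 1: The generator yields each value from range(0, 5).
Step 2: list() consumes all yields: [0, 1, 2, 3, 4].
Therefore ans = [0, 1, 2, 3, 4].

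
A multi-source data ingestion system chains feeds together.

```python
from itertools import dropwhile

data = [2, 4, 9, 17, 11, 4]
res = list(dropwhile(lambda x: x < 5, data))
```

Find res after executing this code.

Step 1: dropwhile drops elements while < 5:
  2 < 5: dropped
  4 < 5: dropped
  9: kept (dropping stopped)
Step 2: Remaining elements kept regardless of condition.
Therefore res = [9, 17, 11, 4].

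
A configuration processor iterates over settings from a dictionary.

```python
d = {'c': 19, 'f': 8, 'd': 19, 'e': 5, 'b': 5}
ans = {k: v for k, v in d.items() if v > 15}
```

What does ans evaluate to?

Step 1: Filter items where value > 15:
  'c': 19 > 15: kept
  'f': 8 <= 15: removed
  'd': 19 > 15: kept
  'e': 5 <= 15: removed
  'b': 5 <= 15: removed
Therefore ans = {'c': 19, 'd': 19}.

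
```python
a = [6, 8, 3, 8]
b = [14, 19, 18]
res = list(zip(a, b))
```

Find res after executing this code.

Step 1: zip stops at shortest (len(a)=4, len(b)=3):
  Index 0: (6, 14)
  Index 1: (8, 19)
  Index 2: (3, 18)
Step 2: Last element of a (8) has no pair, dropped.
Therefore res = [(6, 14), (8, 19), (3, 18)].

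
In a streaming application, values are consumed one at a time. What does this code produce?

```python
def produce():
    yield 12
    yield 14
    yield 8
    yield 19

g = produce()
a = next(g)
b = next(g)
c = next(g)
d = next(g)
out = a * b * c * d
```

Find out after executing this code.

Step 1: Create generator and consume all values:
  a = next(g) = 12
  b = next(g) = 14
  c = next(g) = 8
  d = next(g) = 19
Step 2: out = 12 * 14 * 8 * 19 = 25536.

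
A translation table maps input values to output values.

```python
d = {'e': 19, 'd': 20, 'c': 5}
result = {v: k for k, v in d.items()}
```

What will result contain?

Step 1: Invert dict (swap keys and values):
  'e': 19 -> 19: 'e'
  'd': 20 -> 20: 'd'
  'c': 5 -> 5: 'c'
Therefore result = {19: 'e', 20: 'd', 5: 'c'}.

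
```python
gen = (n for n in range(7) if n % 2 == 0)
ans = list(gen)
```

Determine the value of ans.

Step 1: Filter range(7) keeping only even values:
  n=0: even, included
  n=1: odd, excluded
  n=2: even, included
  n=3: odd, excluded
  n=4: even, included
  n=5: odd, excluded
  n=6: even, included
Therefore ans = [0, 2, 4, 6].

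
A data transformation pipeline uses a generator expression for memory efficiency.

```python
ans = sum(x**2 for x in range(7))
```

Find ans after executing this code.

Step 1: Compute x**2 for each x in range(7):
  x=0: 0**2 = 0
  x=1: 1**2 = 1
  x=2: 2**2 = 4
  x=3: 3**2 = 9
  x=4: 4**2 = 16
  x=5: 5**2 = 25
  x=6: 6**2 = 36
Step 2: sum = 0 + 1 + 4 + 9 + 16 + 25 + 36 = 91.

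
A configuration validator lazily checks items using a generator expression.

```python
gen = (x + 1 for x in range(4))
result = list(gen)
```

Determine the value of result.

Step 1: For each x in range(4), compute x+1:
  x=0: 0+1 = 1
  x=1: 1+1 = 2
  x=2: 2+1 = 3
  x=3: 3+1 = 4
Therefore result = [1, 2, 3, 4].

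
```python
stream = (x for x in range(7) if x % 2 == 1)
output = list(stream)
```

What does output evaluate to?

Step 1: Filter range(7) keeping only odd values:
  x=0: even, excluded
  x=1: odd, included
  x=2: even, excluded
  x=3: odd, included
  x=4: even, excluded
  x=5: odd, included
  x=6: even, excluded
Therefore output = [1, 3, 5].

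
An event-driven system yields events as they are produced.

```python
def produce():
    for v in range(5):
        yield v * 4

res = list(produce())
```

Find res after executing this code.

Step 1: For each v in range(5), yield v * 4:
  v=0: yield 0 * 4 = 0
  v=1: yield 1 * 4 = 4
  v=2: yield 2 * 4 = 8
  v=3: yield 3 * 4 = 12
  v=4: yield 4 * 4 = 16
Therefore res = [0, 4, 8, 12, 16].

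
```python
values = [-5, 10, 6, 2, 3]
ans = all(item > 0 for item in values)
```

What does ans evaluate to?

Step 1: Check item > 0 for each element in [-5, 10, 6, 2, 3]:
  -5 > 0: False
  10 > 0: True
  6 > 0: True
  2 > 0: True
  3 > 0: True
Step 2: all() returns False.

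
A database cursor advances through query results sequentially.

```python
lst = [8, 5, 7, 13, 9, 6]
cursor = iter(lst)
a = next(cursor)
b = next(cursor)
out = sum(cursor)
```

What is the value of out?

Step 1: Create iterator over [8, 5, 7, 13, 9, 6].
Step 2: a = next() = 8, b = next() = 5.
Step 3: sum() of remaining [7, 13, 9, 6] = 35.
Therefore out = 35.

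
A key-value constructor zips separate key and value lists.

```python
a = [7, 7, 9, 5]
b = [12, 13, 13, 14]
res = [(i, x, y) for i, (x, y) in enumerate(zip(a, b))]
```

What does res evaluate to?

Step 1: enumerate(zip(a, b)) gives index with paired elements:
  i=0: (7, 12)
  i=1: (7, 13)
  i=2: (9, 13)
  i=3: (5, 14)
Therefore res = [(0, 7, 12), (1, 7, 13), (2, 9, 13), (3, 5, 14)].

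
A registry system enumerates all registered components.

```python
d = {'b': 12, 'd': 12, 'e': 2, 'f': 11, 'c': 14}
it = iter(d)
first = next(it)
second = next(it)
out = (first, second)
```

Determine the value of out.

Step 1: iter(d) iterates over keys: ['b', 'd', 'e', 'f', 'c'].
Step 2: first = next(it) = 'b', second = next(it) = 'd'.
Therefore out = ('b', 'd').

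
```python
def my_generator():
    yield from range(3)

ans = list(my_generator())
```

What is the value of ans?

Step 1: yield from delegates to the iterable, yielding each element.
Step 2: Collected values: [0, 1, 2].
Therefore ans = [0, 1, 2].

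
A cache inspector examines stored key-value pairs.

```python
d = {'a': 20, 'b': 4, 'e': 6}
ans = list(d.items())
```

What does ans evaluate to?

Step 1: d.items() returns (key, value) pairs in insertion order.
Therefore ans = [('a', 20), ('b', 4), ('e', 6)].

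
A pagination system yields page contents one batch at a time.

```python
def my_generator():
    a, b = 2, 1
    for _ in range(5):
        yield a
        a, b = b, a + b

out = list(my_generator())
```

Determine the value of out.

Step 1: Fibonacci-like sequence starting with a=2, b=1:
  Iteration 1: yield a=2, then a,b = 1,3
  Iteration 2: yield a=1, then a,b = 3,4
  Iteration 3: yield a=3, then a,b = 4,7
  Iteration 4: yield a=4, then a,b = 7,11
  Iteration 5: yield a=7, then a,b = 11,18
Therefore out = [2, 1, 3, 4, 7].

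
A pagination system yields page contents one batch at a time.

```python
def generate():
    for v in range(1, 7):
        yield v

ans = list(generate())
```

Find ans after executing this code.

Step 1: The generator yields each value from range(1, 7).
Step 2: list() consumes all yields: [1, 2, 3, 4, 5, 6].
Therefore ans = [1, 2, 3, 4, 5, 6].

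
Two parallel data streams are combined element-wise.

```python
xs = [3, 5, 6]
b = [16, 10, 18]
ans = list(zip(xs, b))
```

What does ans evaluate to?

Step 1: zip pairs elements at same index:
  Index 0: (3, 16)
  Index 1: (5, 10)
  Index 2: (6, 18)
Therefore ans = [(3, 16), (5, 10), (6, 18)].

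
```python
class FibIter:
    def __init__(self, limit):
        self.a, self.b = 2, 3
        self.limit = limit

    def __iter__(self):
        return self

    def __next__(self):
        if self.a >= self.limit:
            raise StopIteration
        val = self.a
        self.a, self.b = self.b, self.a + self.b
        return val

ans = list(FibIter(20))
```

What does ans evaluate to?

Step 1: Fibonacci-like sequence (a=2, b=3) until >= 20:
  Yield 2, then a,b = 3,5
  Yield 3, then a,b = 5,8
  Yield 5, then a,b = 8,13
  Yield 8, then a,b = 13,21
  Yield 13, then a,b = 21,34
Step 2: 21 >= 20, stop.
Therefore ans = [2, 3, 5, 8, 13].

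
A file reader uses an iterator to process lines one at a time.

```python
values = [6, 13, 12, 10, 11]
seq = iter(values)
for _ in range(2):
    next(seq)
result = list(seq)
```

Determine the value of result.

Step 1: Create iterator over [6, 13, 12, 10, 11].
Step 2: Advance 2 positions (consuming [6, 13]).
Step 3: list() collects remaining elements: [12, 10, 11].
Therefore result = [12, 10, 11].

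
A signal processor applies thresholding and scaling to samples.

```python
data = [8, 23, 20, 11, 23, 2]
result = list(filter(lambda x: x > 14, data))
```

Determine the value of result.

Step 1: Filter elements > 14:
  8: removed
  23: kept
  20: kept
  11: removed
  23: kept
  2: removed
Therefore result = [23, 20, 23].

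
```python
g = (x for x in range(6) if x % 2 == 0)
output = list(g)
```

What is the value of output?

Step 1: Filter range(6) keeping only even values:
  x=0: even, included
  x=1: odd, excluded
  x=2: even, included
  x=3: odd, excluded
  x=4: even, included
  x=5: odd, excluded
Therefore output = [0, 2, 4].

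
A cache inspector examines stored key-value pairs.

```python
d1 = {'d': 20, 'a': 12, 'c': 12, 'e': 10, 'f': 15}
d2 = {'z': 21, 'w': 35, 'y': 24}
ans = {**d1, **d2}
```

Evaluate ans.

Step 1: Merge d1 and d2 (d2 values override on key conflicts).
Step 2: d1 has keys ['d', 'a', 'c', 'e', 'f'], d2 has keys ['z', 'w', 'y'].
Therefore ans = {'d': 20, 'a': 12, 'c': 12, 'e': 10, 'f': 15, 'z': 21, 'w': 35, 'y': 24}.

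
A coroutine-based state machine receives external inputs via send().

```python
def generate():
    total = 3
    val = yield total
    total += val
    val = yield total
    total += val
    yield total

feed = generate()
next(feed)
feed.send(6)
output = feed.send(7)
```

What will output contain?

Step 1: next() -> yield total=3.
Step 2: send(6) -> val=6, total = 3+6 = 9, yield 9.
Step 3: send(7) -> val=7, total = 9+7 = 16, yield 16.
Therefore output = 16.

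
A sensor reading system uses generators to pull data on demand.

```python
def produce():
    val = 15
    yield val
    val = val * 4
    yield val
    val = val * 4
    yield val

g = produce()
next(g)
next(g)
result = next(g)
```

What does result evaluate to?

Step 1: Trace through generator execution:
  Yield 1: val starts at 15, yield 15
  Yield 2: val = 15 * 4 = 60, yield 60
  Yield 3: val = 60 * 4 = 240, yield 240
Step 2: First next() gets 15, second next() gets the second value, third next() yields 240.
Therefore result = 240.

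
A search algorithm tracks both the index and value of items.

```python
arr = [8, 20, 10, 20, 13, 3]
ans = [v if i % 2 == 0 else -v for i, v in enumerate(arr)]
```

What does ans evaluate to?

Step 1: For each (i, v), keep v if i is even, negate if odd:
  i=0 (even): keep 8
  i=1 (odd): negate to -20
  i=2 (even): keep 10
  i=3 (odd): negate to -20
  i=4 (even): keep 13
  i=5 (odd): negate to -3
Therefore ans = [8, -20, 10, -20, 13, -3].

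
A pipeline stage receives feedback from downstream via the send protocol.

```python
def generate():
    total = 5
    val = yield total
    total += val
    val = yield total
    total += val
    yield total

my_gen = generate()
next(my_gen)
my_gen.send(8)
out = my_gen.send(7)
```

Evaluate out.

Step 1: next() -> yield total=5.
Step 2: send(8) -> val=8, total = 5+8 = 13, yield 13.
Step 3: send(7) -> val=7, total = 13+7 = 20, yield 20.
Therefore out = 20.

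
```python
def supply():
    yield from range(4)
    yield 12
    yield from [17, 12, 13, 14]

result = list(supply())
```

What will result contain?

Step 1: Trace yields in order:
  yield 0
  yield 1
  yield 2
  yield 3
  yield 12
  yield 17
  yield 12
  yield 13
  yield 14
Therefore result = [0, 1, 2, 3, 12, 17, 12, 13, 14].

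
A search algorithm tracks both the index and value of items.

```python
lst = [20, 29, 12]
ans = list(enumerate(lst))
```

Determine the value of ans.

Step 1: enumerate pairs each element with its index:
  (0, 20)
  (1, 29)
  (2, 12)
Therefore ans = [(0, 20), (1, 29), (2, 12)].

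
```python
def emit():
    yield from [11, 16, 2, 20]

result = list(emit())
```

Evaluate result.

Step 1: yield from delegates to the iterable, yielding each element.
Step 2: Collected values: [11, 16, 2, 20].
Therefore result = [11, 16, 2, 20].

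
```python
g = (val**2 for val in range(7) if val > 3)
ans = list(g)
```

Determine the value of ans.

Step 1: For range(7), keep val > 3, then square:
  val=0: 0 <= 3, excluded
  val=1: 1 <= 3, excluded
  val=2: 2 <= 3, excluded
  val=3: 3 <= 3, excluded
  val=4: 4 > 3, yield 4**2 = 16
  val=5: 5 > 3, yield 5**2 = 25
  val=6: 6 > 3, yield 6**2 = 36
Therefore ans = [16, 25, 36].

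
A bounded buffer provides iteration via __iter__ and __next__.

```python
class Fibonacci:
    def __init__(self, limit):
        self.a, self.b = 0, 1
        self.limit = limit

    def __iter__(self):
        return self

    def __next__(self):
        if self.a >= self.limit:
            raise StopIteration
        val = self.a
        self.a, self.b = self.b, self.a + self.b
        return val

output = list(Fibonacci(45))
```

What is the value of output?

Step 1: Fibonacci-like sequence (a=0, b=1) until >= 45:
  Yield 0, then a,b = 1,1
  Yield 1, then a,b = 1,2
  Yield 1, then a,b = 2,3
  Yield 2, then a,b = 3,5
  Yield 3, then a,b = 5,8
  Yield 5, then a,b = 8,13
  Yield 8, then a,b = 13,21
  Yield 13, then a,b = 21,34
  Yield 21, then a,b = 34,55
  Yield 34, then a,b = 55,89
Step 2: 55 >= 45, stop.
Therefore output = [0, 1, 1, 2, 3, 5, 8, 13, 21, 34].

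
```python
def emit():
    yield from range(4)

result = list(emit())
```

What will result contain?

Step 1: yield from delegates to the iterable, yielding each element.
Step 2: Collected values: [0, 1, 2, 3].
Therefore result = [0, 1, 2, 3].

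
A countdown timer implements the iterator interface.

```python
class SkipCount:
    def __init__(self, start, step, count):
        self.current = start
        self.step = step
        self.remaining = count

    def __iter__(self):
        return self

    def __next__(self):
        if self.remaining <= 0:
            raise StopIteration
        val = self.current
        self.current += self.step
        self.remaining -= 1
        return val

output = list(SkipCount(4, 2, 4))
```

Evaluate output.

Step 1: SkipCount starts at 4, increments by 2, for 4 steps:
  Yield 4, then current += 2
  Yield 6, then current += 2
  Yield 8, then current += 2
  Yield 10, then current += 2
Therefore output = [4, 6, 8, 10].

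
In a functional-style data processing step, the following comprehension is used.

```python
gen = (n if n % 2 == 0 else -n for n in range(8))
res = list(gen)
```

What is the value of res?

Step 1: For each n in range(8), yield n if even, else -n:
  n=0: even, yield 0
  n=1: odd, yield -1
  n=2: even, yield 2
  n=3: odd, yield -3
  n=4: even, yield 4
  n=5: odd, yield -5
  n=6: even, yield 6
  n=7: odd, yield -7
Therefore res = [0, -1, 2, -3, 4, -5, 6, -7].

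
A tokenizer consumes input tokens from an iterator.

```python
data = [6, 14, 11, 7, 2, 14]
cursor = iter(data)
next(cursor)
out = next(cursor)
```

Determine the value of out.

Step 1: Create iterator over [6, 14, 11, 7, 2, 14].
Step 2: next() consumes 6.
Step 3: next() returns 14.
Therefore out = 14.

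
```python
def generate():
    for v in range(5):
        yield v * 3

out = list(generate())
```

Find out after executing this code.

Step 1: For each v in range(5), yield v * 3:
  v=0: yield 0 * 3 = 0
  v=1: yield 1 * 3 = 3
  v=2: yield 2 * 3 = 6
  v=3: yield 3 * 3 = 9
  v=4: yield 4 * 3 = 12
Therefore out = [0, 3, 6, 9, 12].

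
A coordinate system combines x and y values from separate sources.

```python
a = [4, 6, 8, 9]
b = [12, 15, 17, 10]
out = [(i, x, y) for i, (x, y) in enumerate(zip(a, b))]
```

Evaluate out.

Step 1: enumerate(zip(a, b)) gives index with paired elements:
  i=0: (4, 12)
  i=1: (6, 15)
  i=2: (8, 17)
  i=3: (9, 10)
Therefore out = [(0, 4, 12), (1, 6, 15), (2, 8, 17), (3, 9, 10)].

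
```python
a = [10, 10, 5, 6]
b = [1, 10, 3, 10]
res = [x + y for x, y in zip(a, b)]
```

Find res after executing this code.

Step 1: Add corresponding elements:
  10 + 1 = 11
  10 + 10 = 20
  5 + 3 = 8
  6 + 10 = 16
Therefore res = [11, 20, 8, 16].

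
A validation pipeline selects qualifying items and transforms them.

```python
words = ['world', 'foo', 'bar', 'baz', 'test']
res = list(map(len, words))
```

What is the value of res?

Step 1: Map len() to each word:
  'world' -> 5
  'foo' -> 3
  'bar' -> 3
  'baz' -> 3
  'test' -> 4
Therefore res = [5, 3, 3, 3, 4].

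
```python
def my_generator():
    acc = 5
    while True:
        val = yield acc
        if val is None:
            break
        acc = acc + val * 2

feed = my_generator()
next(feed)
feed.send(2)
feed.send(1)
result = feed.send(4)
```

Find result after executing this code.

Step 1: next() -> yield acc=5.
Step 2: send(2) -> val=2, acc = 5 + 2*2 = 9, yield 9.
Step 3: send(1) -> val=1, acc = 9 + 1*2 = 11, yield 11.
Step 4: send(4) -> val=4, acc = 11 + 4*2 = 19, yield 19.
Therefore result = 19.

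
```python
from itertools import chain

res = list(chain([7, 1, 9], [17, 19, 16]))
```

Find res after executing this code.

Step 1: chain() concatenates iterables: [7, 1, 9] + [17, 19, 16].
Therefore res = [7, 1, 9, 17, 19, 16].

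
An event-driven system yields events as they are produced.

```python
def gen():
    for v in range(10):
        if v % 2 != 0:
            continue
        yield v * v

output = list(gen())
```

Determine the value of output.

Step 1: Only yield v**2 when v is divisible by 2:
  v=0: 0 % 2 == 0, yield 0**2 = 0
  v=2: 2 % 2 == 0, yield 2**2 = 4
  v=4: 4 % 2 == 0, yield 4**2 = 16
  v=6: 6 % 2 == 0, yield 6**2 = 36
  v=8: 8 % 2 == 0, yield 8**2 = 64
Therefore output = [0, 4, 16, 36, 64].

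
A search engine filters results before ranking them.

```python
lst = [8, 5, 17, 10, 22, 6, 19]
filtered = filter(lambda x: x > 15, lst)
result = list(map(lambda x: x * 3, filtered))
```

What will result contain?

Step 1: Filter lst for elements > 15:
  8: removed
  5: removed
  17: kept
  10: removed
  22: kept
  6: removed
  19: kept
Step 2: Map x * 3 on filtered [17, 22, 19]:
  17 -> 51
  22 -> 66
  19 -> 57
Therefore result = [51, 66, 57].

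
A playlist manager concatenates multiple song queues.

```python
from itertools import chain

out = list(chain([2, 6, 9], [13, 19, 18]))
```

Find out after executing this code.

Step 1: chain() concatenates iterables: [2, 6, 9] + [13, 19, 18].
Therefore out = [2, 6, 9, 13, 19, 18].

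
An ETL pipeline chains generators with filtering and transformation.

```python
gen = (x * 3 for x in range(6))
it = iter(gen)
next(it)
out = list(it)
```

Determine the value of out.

Step 1: Generator produces [0, 3, 6, 9, 12, 15].
Step 2: next(it) consumes first element (0).
Step 3: list(it) collects remaining: [3, 6, 9, 12, 15].
Therefore out = [3, 6, 9, 12, 15].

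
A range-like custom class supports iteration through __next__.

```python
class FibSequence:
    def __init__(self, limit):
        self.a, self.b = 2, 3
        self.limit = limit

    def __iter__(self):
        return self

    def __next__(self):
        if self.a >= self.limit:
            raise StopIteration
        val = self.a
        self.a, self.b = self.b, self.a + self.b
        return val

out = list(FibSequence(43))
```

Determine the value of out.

Step 1: Fibonacci-like sequence (a=2, b=3) until >= 43:
  Yield 2, then a,b = 3,5
  Yield 3, then a,b = 5,8
  Yield 5, then a,b = 8,13
  Yield 8, then a,b = 13,21
  Yield 13, then a,b = 21,34
  Yield 21, then a,b = 34,55
  Yield 34, then a,b = 55,89
Step 2: 55 >= 43, stop.
Therefore out = [2, 3, 5, 8, 13, 21, 34].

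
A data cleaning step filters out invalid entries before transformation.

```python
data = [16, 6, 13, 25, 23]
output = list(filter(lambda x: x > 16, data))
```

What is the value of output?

Step 1: Filter elements > 16:
  16: removed
  6: removed
  13: removed
  25: kept
  23: kept
Therefore output = [25, 23].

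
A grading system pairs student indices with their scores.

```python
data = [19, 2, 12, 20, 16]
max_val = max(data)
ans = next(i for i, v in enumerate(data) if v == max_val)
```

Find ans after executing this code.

Step 1: max([19, 2, 12, 20, 16]) = 20.
Step 2: Find first index where value == 20:
  Index 0: 19 != 20
  Index 1: 2 != 20
  Index 2: 12 != 20
  Index 3: 20 == 20, found!
Therefore ans = 3.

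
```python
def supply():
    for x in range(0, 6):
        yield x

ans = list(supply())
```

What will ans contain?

Step 1: The generator yields each value from range(0, 6).
Step 2: list() consumes all yields: [0, 1, 2, 3, 4, 5].
Therefore ans = [0, 1, 2, 3, 4, 5].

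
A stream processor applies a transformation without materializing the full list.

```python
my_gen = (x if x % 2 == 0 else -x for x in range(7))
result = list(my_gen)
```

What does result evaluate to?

Step 1: For each x in range(7), yield x if even, else -x:
  x=0: even, yield 0
  x=1: odd, yield -1
  x=2: even, yield 2
  x=3: odd, yield -3
  x=4: even, yield 4
  x=5: odd, yield -5
  x=6: even, yield 6
Therefore result = [0, -1, 2, -3, 4, -5, 6].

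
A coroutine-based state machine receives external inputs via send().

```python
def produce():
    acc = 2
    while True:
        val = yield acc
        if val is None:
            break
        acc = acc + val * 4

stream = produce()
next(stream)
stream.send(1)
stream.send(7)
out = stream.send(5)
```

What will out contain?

Step 1: next() -> yield acc=2.
Step 2: send(1) -> val=1, acc = 2 + 1*4 = 6, yield 6.
Step 3: send(7) -> val=7, acc = 6 + 7*4 = 34, yield 34.
Step 4: send(5) -> val=5, acc = 34 + 5*4 = 54, yield 54.
Therefore out = 54.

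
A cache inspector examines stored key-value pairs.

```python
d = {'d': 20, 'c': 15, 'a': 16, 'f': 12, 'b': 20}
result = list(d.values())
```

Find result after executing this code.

Step 1: d.values() returns the dictionary values in insertion order.
Therefore result = [20, 15, 16, 12, 20].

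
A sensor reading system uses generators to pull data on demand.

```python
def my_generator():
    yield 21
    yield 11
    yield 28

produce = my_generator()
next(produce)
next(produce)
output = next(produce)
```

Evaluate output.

Step 1: my_generator() creates a generator.
Step 2: next(produce) yields 21 (consumed and discarded).
Step 3: next(produce) yields 11 (consumed and discarded).
Step 4: next(produce) yields 28, assigned to output.
Therefore output = 28.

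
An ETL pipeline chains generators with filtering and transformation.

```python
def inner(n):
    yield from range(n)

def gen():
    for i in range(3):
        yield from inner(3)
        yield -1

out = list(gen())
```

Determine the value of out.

Step 1: For each i in range(3):
  i=0: yield from inner(3) -> [0, 1, 2], then yield -1
  i=1: yield from inner(3) -> [0, 1, 2], then yield -1
  i=2: yield from inner(3) -> [0, 1, 2], then yield -1
Therefore out = [0, 1, 2, -1, 0, 1, 2, -1, 0, 1, 2, -1].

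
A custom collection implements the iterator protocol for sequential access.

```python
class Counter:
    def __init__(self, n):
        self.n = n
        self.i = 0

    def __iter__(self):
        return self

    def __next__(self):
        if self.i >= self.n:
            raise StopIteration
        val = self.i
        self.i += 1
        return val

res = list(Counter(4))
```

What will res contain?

Step 1: Counter(4) creates an iterator counting 0 to 3.
Step 2: list() consumes all values: [0, 1, 2, 3].
Therefore res = [0, 1, 2, 3].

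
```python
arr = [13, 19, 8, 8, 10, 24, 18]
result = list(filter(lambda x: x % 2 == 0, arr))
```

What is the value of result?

Step 1: Filter elements divisible by 2:
  13 % 2 = 1: removed
  19 % 2 = 1: removed
  8 % 2 = 0: kept
  8 % 2 = 0: kept
  10 % 2 = 0: kept
  24 % 2 = 0: kept
  18 % 2 = 0: kept
Therefore result = [8, 8, 10, 24, 18].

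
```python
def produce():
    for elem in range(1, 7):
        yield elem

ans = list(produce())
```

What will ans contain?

Step 1: The generator yields each value from range(1, 7).
Step 2: list() consumes all yields: [1, 2, 3, 4, 5, 6].
Therefore ans = [1, 2, 3, 4, 5, 6].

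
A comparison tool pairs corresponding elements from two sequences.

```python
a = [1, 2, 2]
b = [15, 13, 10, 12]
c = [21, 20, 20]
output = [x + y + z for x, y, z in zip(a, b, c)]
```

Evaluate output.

Step 1: zip three lists (truncates to shortest, len=3):
  1 + 15 + 21 = 37
  2 + 13 + 20 = 35
  2 + 10 + 20 = 32
Therefore output = [37, 35, 32].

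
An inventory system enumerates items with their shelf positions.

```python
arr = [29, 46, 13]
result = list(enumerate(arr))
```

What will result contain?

Step 1: enumerate pairs each element with its index:
  (0, 29)
  (1, 46)
  (2, 13)
Therefore result = [(0, 29), (1, 46), (2, 13)].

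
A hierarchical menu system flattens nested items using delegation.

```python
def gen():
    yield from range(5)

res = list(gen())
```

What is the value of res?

Step 1: yield from delegates to the iterable, yielding each element.
Step 2: Collected values: [0, 1, 2, 3, 4].
Therefore res = [0, 1, 2, 3, 4].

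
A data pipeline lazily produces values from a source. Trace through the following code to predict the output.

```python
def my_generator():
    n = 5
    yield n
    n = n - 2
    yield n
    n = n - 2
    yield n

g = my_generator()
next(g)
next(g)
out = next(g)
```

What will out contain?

Step 1: Trace through generator execution:
  Yield 1: n starts at 5, yield 5
  Yield 2: n = 5 - 2 = 3, yield 3
  Yield 3: n = 3 - 2 = 1, yield 1
Step 2: First next() gets 5, second next() gets the second value, third next() yields 1.
Therefore out = 1.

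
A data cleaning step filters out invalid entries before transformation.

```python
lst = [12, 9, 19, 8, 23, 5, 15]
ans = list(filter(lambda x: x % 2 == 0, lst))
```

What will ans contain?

Step 1: Filter elements divisible by 2:
  12 % 2 = 0: kept
  9 % 2 = 1: removed
  19 % 2 = 1: removed
  8 % 2 = 0: kept
  23 % 2 = 1: removed
  5 % 2 = 1: removed
  15 % 2 = 1: removed
Therefore ans = [12, 8].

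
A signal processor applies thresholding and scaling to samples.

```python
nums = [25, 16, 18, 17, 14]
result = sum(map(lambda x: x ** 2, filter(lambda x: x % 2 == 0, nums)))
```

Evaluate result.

Step 1: Filter even numbers from [25, 16, 18, 17, 14]: [16, 18, 14]
Step 2: Square each: [256, 324, 196]
Step 3: Sum = 776.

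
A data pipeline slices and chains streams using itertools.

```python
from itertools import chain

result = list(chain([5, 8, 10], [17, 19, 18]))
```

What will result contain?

Step 1: chain() concatenates iterables: [5, 8, 10] + [17, 19, 18].
Therefore result = [5, 8, 10, 17, 19, 18].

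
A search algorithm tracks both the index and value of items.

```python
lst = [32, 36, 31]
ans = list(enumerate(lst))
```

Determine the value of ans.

Step 1: enumerate pairs each element with its index:
  (0, 32)
  (1, 36)
  (2, 31)
Therefore ans = [(0, 32), (1, 36), (2, 31)].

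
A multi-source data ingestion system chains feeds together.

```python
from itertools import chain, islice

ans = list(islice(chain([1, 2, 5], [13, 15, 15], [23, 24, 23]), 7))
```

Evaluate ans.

Step 1: chain([1, 2, 5], [13, 15, 15], [23, 24, 23]) = [1, 2, 5, 13, 15, 15, 23, 24, 23].
Step 2: islice takes first 7 elements: [1, 2, 5, 13, 15, 15, 23].
Therefore ans = [1, 2, 5, 13, 15, 15, 23].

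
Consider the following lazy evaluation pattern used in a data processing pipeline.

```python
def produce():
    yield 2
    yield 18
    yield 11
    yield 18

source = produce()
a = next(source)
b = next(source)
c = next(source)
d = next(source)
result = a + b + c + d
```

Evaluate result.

Step 1: Create generator and consume all values:
  a = next(source) = 2
  b = next(source) = 18
  c = next(source) = 11
  d = next(source) = 18
Step 2: result = 2 + 18 + 11 + 18 = 49.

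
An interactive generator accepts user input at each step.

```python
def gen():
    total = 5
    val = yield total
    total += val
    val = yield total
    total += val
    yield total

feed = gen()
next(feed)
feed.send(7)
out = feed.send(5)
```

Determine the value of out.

Step 1: next() -> yield total=5.
Step 2: send(7) -> val=7, total = 5+7 = 12, yield 12.
Step 3: send(5) -> val=5, total = 12+5 = 17, yield 17.
Therefore out = 17.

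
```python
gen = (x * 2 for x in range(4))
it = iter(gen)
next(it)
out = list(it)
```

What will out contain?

Step 1: Generator produces [0, 2, 4, 6].
Step 2: next(it) consumes first element (0).
Step 3: list(it) collects remaining: [2, 4, 6].
Therefore out = [2, 4, 6].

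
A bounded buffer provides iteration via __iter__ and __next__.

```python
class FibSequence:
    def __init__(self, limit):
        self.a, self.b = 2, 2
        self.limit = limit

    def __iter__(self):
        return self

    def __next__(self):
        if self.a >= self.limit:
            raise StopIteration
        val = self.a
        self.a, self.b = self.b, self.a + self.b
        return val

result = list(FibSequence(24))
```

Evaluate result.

Step 1: Fibonacci-like sequence (a=2, b=2) until >= 24:
  Yield 2, then a,b = 2,4
  Yield 2, then a,b = 4,6
  Yield 4, then a,b = 6,10
  Yield 6, then a,b = 10,16
  Yield 10, then a,b = 16,26
  Yield 16, then a,b = 26,42
Step 2: 26 >= 24, stop.
Therefore result = [2, 2, 4, 6, 10, 16].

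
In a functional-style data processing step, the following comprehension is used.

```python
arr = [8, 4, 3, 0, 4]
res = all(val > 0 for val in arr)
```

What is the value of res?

Step 1: Check val > 0 for each element in [8, 4, 3, 0, 4]:
  8 > 0: True
  4 > 0: True
  3 > 0: True
  0 > 0: False
  4 > 0: True
Step 2: all() returns False.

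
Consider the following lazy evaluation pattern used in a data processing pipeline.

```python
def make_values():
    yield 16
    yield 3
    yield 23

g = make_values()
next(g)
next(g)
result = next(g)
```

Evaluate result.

Step 1: make_values() creates a generator.
Step 2: next(g) yields 16 (consumed and discarded).
Step 3: next(g) yields 3 (consumed and discarded).
Step 4: next(g) yields 23, assigned to result.
Therefore result = 23.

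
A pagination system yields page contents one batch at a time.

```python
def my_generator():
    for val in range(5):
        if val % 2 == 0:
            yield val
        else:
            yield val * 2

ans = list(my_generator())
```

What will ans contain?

Step 1: For each val in range(5), yield val if even, else val*2:
  val=0 (even): yield 0
  val=1 (odd): yield 1*2 = 2
  val=2 (even): yield 2
  val=3 (odd): yield 3*2 = 6
  val=4 (even): yield 4
Therefore ans = [0, 2, 2, 6, 4].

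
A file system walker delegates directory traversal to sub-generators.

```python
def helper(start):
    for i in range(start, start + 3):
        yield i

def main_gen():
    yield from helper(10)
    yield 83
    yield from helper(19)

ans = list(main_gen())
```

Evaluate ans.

Step 1: main_gen() delegates to helper(10):
  yield 10
  yield 11
  yield 12
Step 2: yield 83
Step 3: Delegates to helper(19):
  yield 19
  yield 20
  yield 21
Therefore ans = [10, 11, 12, 83, 19, 20, 21].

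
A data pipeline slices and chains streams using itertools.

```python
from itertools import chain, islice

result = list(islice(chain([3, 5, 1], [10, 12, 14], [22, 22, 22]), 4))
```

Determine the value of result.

Step 1: chain([3, 5, 1], [10, 12, 14], [22, 22, 22]) = [3, 5, 1, 10, 12, 14, 22, 22, 22].
Step 2: islice takes first 4 elements: [3, 5, 1, 10].
Therefore result = [3, 5, 1, 10].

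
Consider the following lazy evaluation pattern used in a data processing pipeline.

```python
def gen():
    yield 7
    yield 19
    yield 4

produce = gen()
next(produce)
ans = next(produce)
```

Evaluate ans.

Step 1: gen() creates a generator.
Step 2: next(produce) yields 7 (consumed and discarded).
Step 3: next(produce) yields 19, assigned to ans.
Therefore ans = 19.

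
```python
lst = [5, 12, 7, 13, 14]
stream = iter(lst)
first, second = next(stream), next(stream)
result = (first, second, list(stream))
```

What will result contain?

Step 1: Create iterator over [5, 12, 7, 13, 14].
Step 2: first = 5, second = 12.
Step 3: Remaining elements: [7, 13, 14].
Therefore result = (5, 12, [7, 13, 14]).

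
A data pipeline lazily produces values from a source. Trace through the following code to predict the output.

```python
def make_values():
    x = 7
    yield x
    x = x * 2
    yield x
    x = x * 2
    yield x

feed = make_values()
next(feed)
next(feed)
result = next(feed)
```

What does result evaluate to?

Step 1: Trace through generator execution:
  Yield 1: x starts at 7, yield 7
  Yield 2: x = 7 * 2 = 14, yield 14
  Yield 3: x = 14 * 2 = 28, yield 28
Step 2: First next() gets 7, second next() gets the second value, third next() yields 28.
Therefore result = 28.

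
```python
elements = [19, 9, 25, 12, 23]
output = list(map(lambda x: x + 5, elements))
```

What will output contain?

Step 1: Apply lambda x: x + 5 to each element:
  19 -> 24
  9 -> 14
  25 -> 30
  12 -> 17
  23 -> 28
Therefore output = [24, 14, 30, 17, 28].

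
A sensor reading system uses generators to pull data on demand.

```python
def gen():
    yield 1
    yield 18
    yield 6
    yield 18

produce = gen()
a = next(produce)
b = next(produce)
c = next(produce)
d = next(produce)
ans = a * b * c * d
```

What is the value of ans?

Step 1: Create generator and consume all values:
  a = next(produce) = 1
  b = next(produce) = 18
  c = next(produce) = 6
  d = next(produce) = 18
Step 2: ans = 1 * 18 * 6 * 18 = 1944.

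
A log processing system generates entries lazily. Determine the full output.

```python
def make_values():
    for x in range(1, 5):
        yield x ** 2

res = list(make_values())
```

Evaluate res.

Step 1: For each x in range(1, 5), yield x**2:
  x=1: yield 1**2 = 1
  x=2: yield 2**2 = 4
  x=3: yield 3**2 = 9
  x=4: yield 4**2 = 16
Therefore res = [1, 4, 9, 16].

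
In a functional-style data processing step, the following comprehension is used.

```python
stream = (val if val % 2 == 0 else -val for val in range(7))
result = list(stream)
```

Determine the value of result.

Step 1: For each val in range(7), yield val if even, else -val:
  val=0: even, yield 0
  val=1: odd, yield -1
  val=2: even, yield 2
  val=3: odd, yield -3
  val=4: even, yield 4
  val=5: odd, yield -5
  val=6: even, yield 6
Therefore result = [0, -1, 2, -3, 4, -5, 6].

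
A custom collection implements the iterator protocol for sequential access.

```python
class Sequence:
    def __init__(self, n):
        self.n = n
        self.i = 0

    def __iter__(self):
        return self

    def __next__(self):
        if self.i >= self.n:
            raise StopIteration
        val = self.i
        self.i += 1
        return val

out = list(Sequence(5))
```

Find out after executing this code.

Step 1: Sequence(5) creates an iterator counting 0 to 4.
Step 2: list() consumes all values: [0, 1, 2, 3, 4].
Therefore out = [0, 1, 2, 3, 4].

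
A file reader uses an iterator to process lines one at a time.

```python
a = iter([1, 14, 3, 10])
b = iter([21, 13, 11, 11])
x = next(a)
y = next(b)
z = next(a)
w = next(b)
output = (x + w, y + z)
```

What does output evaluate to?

Step 1: a iterates [1, 14, 3, 10], b iterates [21, 13, 11, 11].
Step 2: x = next(a) = 1, y = next(b) = 21.
Step 3: z = next(a) = 14, w = next(b) = 13.
Step 4: output = (1 + 13, 21 + 14) = (14, 35).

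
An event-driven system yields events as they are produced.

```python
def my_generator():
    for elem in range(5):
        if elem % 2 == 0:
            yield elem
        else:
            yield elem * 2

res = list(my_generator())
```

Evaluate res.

Step 1: For each elem in range(5), yield elem if even, else elem*2:
  elem=0 (even): yield 0
  elem=1 (odd): yield 1*2 = 2
  elem=2 (even): yield 2
  elem=3 (odd): yield 3*2 = 6
  elem=4 (even): yield 4
Therefore res = [0, 2, 2, 6, 4].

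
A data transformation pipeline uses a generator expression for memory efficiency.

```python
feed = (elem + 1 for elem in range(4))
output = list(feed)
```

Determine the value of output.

Step 1: For each elem in range(4), compute elem+1:
  elem=0: 0+1 = 1
  elem=1: 1+1 = 2
  elem=2: 2+1 = 3
  elem=3: 3+1 = 4
Therefore output = [1, 2, 3, 4].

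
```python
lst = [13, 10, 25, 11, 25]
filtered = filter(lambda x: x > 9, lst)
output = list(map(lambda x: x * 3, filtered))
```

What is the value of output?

Step 1: Filter lst for elements > 9:
  13: kept
  10: kept
  25: kept
  11: kept
  25: kept
Step 2: Map x * 3 on filtered [13, 10, 25, 11, 25]:
  13 -> 39
  10 -> 30
  25 -> 75
  11 -> 33
  25 -> 75
Therefore output = [39, 30, 75, 33, 75].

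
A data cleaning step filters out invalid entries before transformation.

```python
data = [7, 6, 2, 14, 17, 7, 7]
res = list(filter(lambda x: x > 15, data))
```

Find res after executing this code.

Step 1: Filter elements > 15:
  7: removed
  6: removed
  2: removed
  14: removed
  17: kept
  7: removed
  7: removed
Therefore res = [17].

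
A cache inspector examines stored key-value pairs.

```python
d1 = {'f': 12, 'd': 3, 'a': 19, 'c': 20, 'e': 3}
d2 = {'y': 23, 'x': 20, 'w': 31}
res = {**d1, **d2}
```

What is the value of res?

Step 1: Merge d1 and d2 (d2 values override on key conflicts).
Step 2: d1 has keys ['f', 'd', 'a', 'c', 'e'], d2 has keys ['y', 'x', 'w'].
Therefore res = {'f': 12, 'd': 3, 'a': 19, 'c': 20, 'e': 3, 'y': 23, 'x': 20, 'w': 31}.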